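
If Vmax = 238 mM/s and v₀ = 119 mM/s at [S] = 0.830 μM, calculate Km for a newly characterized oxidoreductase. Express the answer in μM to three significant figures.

From v = Vmax[S]/(Km+[S]), Km = [S](Vmax − v)/v.
Km = 0.830 × (238 − 119) / 119 = 98.77/119 = 0.830 μM.

0.830 μM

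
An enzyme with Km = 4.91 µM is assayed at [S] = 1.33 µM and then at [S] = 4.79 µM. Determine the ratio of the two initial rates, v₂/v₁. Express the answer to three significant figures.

Since Vmax cancels, v₂/v₁ = [S]₂(Km+[S]₁) / [S]₁(Km+[S]₂).
= 4.79×(4.91+1.33) / (1.33×(4.91+4.79)) = 29.89/12.90 = 2.32.

2.32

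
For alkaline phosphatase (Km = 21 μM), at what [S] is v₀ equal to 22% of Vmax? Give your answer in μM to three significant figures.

5.92 μM

v/Vmax = [S]/(Km+[S]) = 0.22, so [S] = Km·0.22/(1 − 0.22) = 21 × 0.2821.
[S] = 5.92 μM.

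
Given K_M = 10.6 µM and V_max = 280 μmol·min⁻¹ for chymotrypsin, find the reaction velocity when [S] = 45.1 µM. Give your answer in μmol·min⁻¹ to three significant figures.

227 μmol·min⁻¹

v = Vmax·[S]/(Km + [S]) = 280 × 45.1 / (10.6 + 45.1)
  = 12630 / 55.70 = 227 μmol·min⁻¹.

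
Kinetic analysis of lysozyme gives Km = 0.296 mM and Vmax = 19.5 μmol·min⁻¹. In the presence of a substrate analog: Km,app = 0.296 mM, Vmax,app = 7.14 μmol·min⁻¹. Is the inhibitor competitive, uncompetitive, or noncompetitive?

noncompetitive

Vmax decreases (19.5 → 7.14 μmol·min⁻¹) while Km is unchanged — pure noncompetitive inhibition.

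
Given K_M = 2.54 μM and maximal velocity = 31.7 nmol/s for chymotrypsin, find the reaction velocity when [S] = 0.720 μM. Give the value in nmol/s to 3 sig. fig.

7.00 nmol/s

v = Vmax·[S]/(Km + [S]) = 31.7 × 0.720 / (2.54 + 0.720)
  = 22.82 / 3.260 = 7.00 nmol/s.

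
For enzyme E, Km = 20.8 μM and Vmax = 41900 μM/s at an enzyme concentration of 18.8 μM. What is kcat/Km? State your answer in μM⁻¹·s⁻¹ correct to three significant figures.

kcat = Vmax/[E]total = 41900/18.8 = 2230 s⁻¹.
kcat/Km = 2230/20.8 = 107 μM⁻¹·s⁻¹.

107 μM⁻¹·s⁻¹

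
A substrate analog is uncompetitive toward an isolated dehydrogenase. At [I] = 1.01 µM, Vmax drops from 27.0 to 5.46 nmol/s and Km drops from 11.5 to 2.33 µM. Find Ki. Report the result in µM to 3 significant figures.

Uncompetitive: Vmax,app = Vmax/α (and Km,app = Km/α) with α = 1 + [I]/Ki.
α = Vmax/Vmax,app = 27.0/5.46 = 4.945.
Since α = 1 + [I]/Ki, [I]/Ki = 4.945 − 1 = 3.945 and Ki = 1.01/3.945 = 0.256 µM.

0.256 µM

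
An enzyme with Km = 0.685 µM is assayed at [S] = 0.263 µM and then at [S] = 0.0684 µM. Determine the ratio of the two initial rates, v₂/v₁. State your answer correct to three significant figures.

0.327

The fractional saturations are [S]/(Km+[S]) = 0.263/0.9480 = 0.2774 and 0.0684/0.7534 = 0.09079.
v₂/v₁ is just their ratio: 0.09079/0.2774 = 0.327.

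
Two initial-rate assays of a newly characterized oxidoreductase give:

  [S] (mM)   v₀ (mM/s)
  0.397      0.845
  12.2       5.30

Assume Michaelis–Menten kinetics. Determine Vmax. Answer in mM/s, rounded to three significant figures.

6.44 mM/s

From v = Vmax[S]/(Km+[S]), each point gives Vmax = v(Km+[S])/[S].
Equating: 0.845(Km+0.397)/0.397 = 5.30(Km+12.2)/12.2.
2.128·Km + 0.845 = 0.4344·Km + 5.30, so (2.128 − 0.4344)·Km = 5.30 − 0.845.
Km = 4.455/1.694 = 2.63 mM; then Vmax = 0.845(2.63+0.397)/0.397 = 6.44 mM/s.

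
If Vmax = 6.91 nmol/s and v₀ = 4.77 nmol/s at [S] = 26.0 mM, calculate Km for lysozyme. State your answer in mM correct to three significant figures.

11.7 mM

v/Vmax = 4.77/6.91 = 0.6903 = [S]/(Km+[S]).
So Km + [S] = [S]/0.6903 = 37.66 mM, giving Km = 37.66 − 26.0 = 11.7 mM.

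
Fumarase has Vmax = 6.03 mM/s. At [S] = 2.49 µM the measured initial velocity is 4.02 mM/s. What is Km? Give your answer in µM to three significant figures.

1.25 µM

v/Vmax = 4.02/6.03 = 0.6667 = [S]/(Km+[S]).
So Km + [S] = [S]/0.6667 = 3.735 µM, giving Km = 3.735 − 2.49 = 1.25 µM.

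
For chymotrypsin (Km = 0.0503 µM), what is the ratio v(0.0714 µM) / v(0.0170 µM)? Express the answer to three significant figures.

2.32

The fractional saturations are [S]/(Km+[S]) = 0.0170/0.06730 = 0.2526 and 0.0714/0.1217 = 0.5867.
v₂/v₁ is just their ratio: 0.5867/0.2526 = 2.32.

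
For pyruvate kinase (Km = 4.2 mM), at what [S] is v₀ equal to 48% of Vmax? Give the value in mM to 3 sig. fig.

v/Vmax = [S]/(Km+[S]) = 0.48, so [S] = Km·0.48/(1 − 0.48) = 4.2 × 0.9231.
[S] = 3.88 mM.

3.88 mM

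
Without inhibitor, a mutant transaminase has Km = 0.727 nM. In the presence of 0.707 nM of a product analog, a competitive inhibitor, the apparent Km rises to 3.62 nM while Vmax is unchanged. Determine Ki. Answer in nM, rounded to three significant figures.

Competitive: Km,app = α·Km with α = 1 + [I]/Ki.
α = Km,app/Km = 3.62/0.727 = 4.979.
Ki = [I]/(α − 1) = 0.707/3.979 = 0.178 nM.

0.178 nM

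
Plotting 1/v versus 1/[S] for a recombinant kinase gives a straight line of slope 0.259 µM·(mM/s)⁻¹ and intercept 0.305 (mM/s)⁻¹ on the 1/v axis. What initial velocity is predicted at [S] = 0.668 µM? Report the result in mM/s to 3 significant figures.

1.44 mM/s

The y-intercept is 1/Vmax, so Vmax = 1/0.305 = 3.28 mM/s.
The slope is Km/Vmax, so Km = 0.259 × 3.28 = 0.849 µM.
Then v = 3.28 × 0.668/(0.849 + 0.668) = 1.44 mM/s.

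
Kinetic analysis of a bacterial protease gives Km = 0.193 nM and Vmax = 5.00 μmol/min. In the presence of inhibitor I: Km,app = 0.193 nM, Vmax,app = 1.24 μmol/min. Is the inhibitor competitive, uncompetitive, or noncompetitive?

noncompetitive

Vmax decreases (5.00 → 1.24 μmol/min) while Km is unchanged — pure noncompetitive inhibition.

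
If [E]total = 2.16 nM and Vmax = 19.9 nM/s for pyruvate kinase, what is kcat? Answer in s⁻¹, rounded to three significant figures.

kcat = Vmax/[E]total = 19.9 nM/s / 2.16 nM = 9.21 s⁻¹.

9.21 s⁻¹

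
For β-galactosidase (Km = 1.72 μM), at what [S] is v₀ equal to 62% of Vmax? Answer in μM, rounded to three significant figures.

v/Vmax = [S]/(Km+[S]) = 0.62, so [S] = Km·0.62/(1 − 0.62) = 1.72 × 1.632.
[S] = 2.81 μM.

2.81 μM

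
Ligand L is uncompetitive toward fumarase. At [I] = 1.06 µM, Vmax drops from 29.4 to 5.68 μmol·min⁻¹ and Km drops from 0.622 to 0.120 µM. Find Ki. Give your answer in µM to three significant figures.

Uncompetitive: Vmax,app = Vmax/α (and Km,app = Km/α) with α = 1 + [I]/Ki.
α = Vmax/Vmax,app = 29.4/5.68 = 5.176.
Since α = 1 + [I]/Ki, [I]/Ki = 5.176 − 1 = 4.176 and Ki = 1.06/4.176 = 0.254 µM.

0.254 µM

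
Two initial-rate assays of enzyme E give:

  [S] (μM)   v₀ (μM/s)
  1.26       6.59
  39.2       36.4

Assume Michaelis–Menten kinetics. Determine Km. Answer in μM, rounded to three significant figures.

6.93 μM

From v = Vmax[S]/(Km+[S]), each point gives Vmax = v(Km+[S])/[S].
Equating: 6.59(Km+1.26)/1.26 = 36.4(Km+39.2)/39.2.
5.230·Km + 6.59 = 0.9286·Km + 36.4, so (5.230 − 0.9286)·Km = 36.4 − 6.59.
Km = 29.81/4.302 = 6.93 μM; then Vmax = 6.59(6.93+1.26)/1.26 = 42.8 μM/s.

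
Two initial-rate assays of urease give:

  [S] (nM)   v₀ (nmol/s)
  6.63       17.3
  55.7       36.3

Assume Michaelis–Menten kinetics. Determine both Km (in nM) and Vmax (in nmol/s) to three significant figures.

In reciprocal form, 1/v = (Km/Vmax)·(1/[S]) + 1/Vmax. The two points give (1/[S], 1/v) = (0.1508, 0.05780) and (0.01795, 0.02755).
Slope = (0.05780 − 0.02755)/(0.1508 − 0.01795) = 0.2277; intercept = 0.05780 − 0.2277×0.1508 = 0.02346.
Vmax = 1/intercept = 42.6 nmol/s; Km = slope × Vmax = 0.2277 × 42.6 = 9.71 nM.

Km = 9.71 nM; Vmax = 42.6 nmol/s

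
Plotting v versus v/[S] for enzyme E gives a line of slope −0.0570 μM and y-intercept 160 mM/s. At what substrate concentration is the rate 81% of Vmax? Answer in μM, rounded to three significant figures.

0.243 μM

The Eadie–Hofstee slope gives Km = 0.0570 μM (slope = −Km).
v/Vmax = [S]/(Km+[S]) = 0.81 ⇒ [S] = Km·0.81/(1−0.81) = 0.0570 × 4.263 = 0.243 μM.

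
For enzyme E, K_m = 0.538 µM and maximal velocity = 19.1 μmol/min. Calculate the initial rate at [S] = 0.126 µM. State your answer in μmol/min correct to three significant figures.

3.62 μmol/min

[S]/(Km+[S]) = 0.126/0.6640 = 0.1898, the fractional saturation.
v = 0.1898 × Vmax = 0.1898 × 19.1 = 3.62 μmol/min.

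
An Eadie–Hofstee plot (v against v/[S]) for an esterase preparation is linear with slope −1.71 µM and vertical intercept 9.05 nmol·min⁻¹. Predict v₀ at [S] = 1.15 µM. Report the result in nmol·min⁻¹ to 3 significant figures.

In the Eadie–Hofstee form v = Vmax − Km·(v/[S]), the slope is −Km and the intercept is Vmax, so Km = 1.71 µM and Vmax = 9.05 nmol·min⁻¹.
v = 9.05 × 1.15/(1.71 + 1.15) = 3.64 nmol·min⁻¹.

3.64 nmol·min⁻¹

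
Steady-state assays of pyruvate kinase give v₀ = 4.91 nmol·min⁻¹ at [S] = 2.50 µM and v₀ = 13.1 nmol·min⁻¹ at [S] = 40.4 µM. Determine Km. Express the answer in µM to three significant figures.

4.99 µM

In reciprocal form, 1/v = (Km/Vmax)·(1/[S]) + 1/Vmax. The two points give (1/[S], 1/v) = (0.4000, 0.2037) and (0.02475, 0.07634).
Slope = (0.2037 − 0.07634)/(0.4000 − 0.02475) = 0.3393; intercept = 0.2037 − 0.3393×0.4000 = 0.06794.
Vmax = 1/intercept = 14.7 nmol·min⁻¹; Km = slope × Vmax = 0.3393 × 14.7 = 4.99 µM.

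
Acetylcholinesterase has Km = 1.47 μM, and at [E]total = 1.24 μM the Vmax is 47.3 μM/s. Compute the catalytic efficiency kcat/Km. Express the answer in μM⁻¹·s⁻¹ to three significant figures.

25.9 μM⁻¹·s⁻¹

kcat = Vmax/[E]total = 47.3/1.24 = 38.1 s⁻¹.
kcat/Km = 38.1/1.47 = 25.9 μM⁻¹·s⁻¹.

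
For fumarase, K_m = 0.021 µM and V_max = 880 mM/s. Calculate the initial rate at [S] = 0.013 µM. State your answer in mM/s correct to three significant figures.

[S]/(Km+[S]) = 0.013/0.03400 = 0.3824, the fractional saturation.
v = 0.3824 × Vmax = 0.3824 × 880 = 336 mM/s.

336 mM/s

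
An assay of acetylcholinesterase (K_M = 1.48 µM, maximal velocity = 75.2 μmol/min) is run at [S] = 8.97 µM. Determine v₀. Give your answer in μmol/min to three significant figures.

64.5 μmol/min

[S]/(Km+[S]) = 8.97/10.45 = 0.8584, the fractional saturation.
v = 0.8584 × Vmax = 0.8584 × 75.2 = 64.5 μmol/min.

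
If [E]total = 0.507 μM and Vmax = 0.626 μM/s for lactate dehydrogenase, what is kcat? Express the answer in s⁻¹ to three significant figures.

kcat = Vmax/[E]total = 0.626 μM/s / 0.507 μM = 1.23 s⁻¹.

1.23 s⁻¹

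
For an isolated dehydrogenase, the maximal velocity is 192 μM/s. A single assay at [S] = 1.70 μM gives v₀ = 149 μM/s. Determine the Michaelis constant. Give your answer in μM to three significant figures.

0.491 μM

From v = Vmax[S]/(Km+[S]), Km = [S](Vmax − v)/v.
Km = 1.70 × (192 − 149) / 149 = 73.10/149 = 0.491 μM.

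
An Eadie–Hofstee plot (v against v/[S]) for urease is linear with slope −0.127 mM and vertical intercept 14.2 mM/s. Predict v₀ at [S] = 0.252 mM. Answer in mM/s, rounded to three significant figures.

In the Eadie–Hofstee form v = Vmax − Km·(v/[S]), the slope is −Km and the intercept is Vmax, so Km = 0.127 mM and Vmax = 14.2 mM/s.
v = 14.2 × 0.252/(0.127 + 0.252) = 9.44 mM/s.

9.44 mM/s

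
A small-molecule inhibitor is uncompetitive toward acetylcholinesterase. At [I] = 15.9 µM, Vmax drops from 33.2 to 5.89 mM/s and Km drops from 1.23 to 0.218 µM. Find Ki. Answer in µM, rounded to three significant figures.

Uncompetitive: Vmax,app = Vmax/α (and Km,app = Km/α) with α = 1 + [I]/Ki.
α = Vmax/Vmax,app = 33.2/5.89 = 5.637.
Ki = [I]/(α − 1) = 15.9/4.637 = 3.43 µM.

3.43 µM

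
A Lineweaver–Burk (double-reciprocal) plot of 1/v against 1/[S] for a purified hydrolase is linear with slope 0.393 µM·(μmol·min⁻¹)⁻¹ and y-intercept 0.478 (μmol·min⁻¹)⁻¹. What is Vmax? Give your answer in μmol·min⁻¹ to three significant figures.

The y-intercept of a Lineweaver–Burk plot equals 1/Vmax, so Vmax = 1/0.478 = 2.09 μmol·min⁻¹.

2.09 μmol·min⁻¹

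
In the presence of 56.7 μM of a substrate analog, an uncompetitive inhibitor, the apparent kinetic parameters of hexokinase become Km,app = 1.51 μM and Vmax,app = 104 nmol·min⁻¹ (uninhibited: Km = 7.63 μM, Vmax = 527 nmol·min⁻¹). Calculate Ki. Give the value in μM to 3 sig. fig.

Uncompetitive: Vmax,app = Vmax/α (and Km,app = Km/α) with α = 1 + [I]/Ki.
α = Vmax/Vmax,app = 527/104 = 5.067.
Since α = 1 + [I]/Ki, [I]/Ki = 5.067 − 1 = 4.067 and Ki = 56.7/4.067 = 13.9 μM.

13.9 μM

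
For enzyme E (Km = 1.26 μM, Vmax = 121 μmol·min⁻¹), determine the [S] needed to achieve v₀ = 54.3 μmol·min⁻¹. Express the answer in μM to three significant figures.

The required fractional saturation is v/Vmax = 54.3/121 = 0.4488.
Then [S]/(Km+[S]) = 0.4488 ⇒ [S] = 1.26 × 0.4488/(1 − 0.4488) = 1.03 μM.

1.03 μM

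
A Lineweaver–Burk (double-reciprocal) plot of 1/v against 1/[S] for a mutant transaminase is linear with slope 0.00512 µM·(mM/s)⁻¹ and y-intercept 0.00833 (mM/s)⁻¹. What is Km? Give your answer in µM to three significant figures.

0.615 µM

y-intercept = 1/Vmax ⇒ Vmax = 120 mM/s; slope = Km/Vmax ⇒ Km = slope × Vmax.
Km = 0.00512 × 120 = 0.615 µM.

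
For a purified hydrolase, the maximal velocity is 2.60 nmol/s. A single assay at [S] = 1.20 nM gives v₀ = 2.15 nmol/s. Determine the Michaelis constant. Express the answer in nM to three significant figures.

0.251 nM

v/Vmax = 2.15/2.60 = 0.8269 = [S]/(Km+[S]).
So Km + [S] = [S]/0.8269 = 1.451 nM, giving Km = 1.451 − 1.20 = 0.251 nM.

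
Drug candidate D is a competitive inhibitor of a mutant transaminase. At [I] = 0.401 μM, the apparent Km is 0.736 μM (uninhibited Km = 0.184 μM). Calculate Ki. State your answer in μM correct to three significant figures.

0.134 μM

Competitive: Km,app = α·Km with α = 1 + [I]/Ki.
α = Km,app/Km = 0.736/0.184 = 4.000.
Ki = [I]/(α − 1) = 0.401/3.000 = 0.134 μM.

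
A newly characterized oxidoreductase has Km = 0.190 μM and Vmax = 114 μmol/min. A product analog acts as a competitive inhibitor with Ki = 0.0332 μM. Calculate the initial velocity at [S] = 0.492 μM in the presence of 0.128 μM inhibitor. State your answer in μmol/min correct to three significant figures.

α = 1 + [I]/Ki = 1 + 0.128/0.0332 = 4.855.
For a competitive inhibitor, Vmax is unchanged and the apparent Km becomes α·Km: Km,app = 0.923 μM, Vmax,app = 114 μmol/min.
v = Vmax,app·[S]/(Km,app + [S]) = 114 × 0.492/(0.923 + 0.492) = 39.7 μmol/min.

39.7 μmol/min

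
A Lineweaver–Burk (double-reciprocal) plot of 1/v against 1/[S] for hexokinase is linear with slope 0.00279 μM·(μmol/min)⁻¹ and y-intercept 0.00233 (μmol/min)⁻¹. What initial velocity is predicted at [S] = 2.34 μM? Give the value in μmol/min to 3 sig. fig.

284 μmol/min

The y-intercept is 1/Vmax, so Vmax = 1/0.00233 = 429 μmol/min.
The slope is Km/Vmax, so Km = 0.00279 × 429 = 1.20 μM.
Then v = 429 × 2.34/(1.20 + 2.34) = 284 μmol/min.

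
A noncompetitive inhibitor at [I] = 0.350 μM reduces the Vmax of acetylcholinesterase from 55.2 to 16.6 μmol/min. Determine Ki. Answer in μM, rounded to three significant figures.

0.151 μM

Noncompetitive: Vmax,app = Vmax/α with α = 1 + [I]/Ki.
α = Vmax/Vmax,app = 55.2/16.6 = 3.325.
Since α = 1 + [I]/Ki, [I]/Ki = 3.325 − 1 = 2.325 and Ki = 0.350/2.325 = 0.151 μM.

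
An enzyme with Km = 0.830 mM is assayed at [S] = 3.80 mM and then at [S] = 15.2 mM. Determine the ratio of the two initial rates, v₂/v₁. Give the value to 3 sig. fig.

The fractional saturations are [S]/(Km+[S]) = 3.80/4.630 = 0.8207 and 15.2/16.03 = 0.9482.
v₂/v₁ is just their ratio: 0.9482/0.8207 = 1.16.

1.16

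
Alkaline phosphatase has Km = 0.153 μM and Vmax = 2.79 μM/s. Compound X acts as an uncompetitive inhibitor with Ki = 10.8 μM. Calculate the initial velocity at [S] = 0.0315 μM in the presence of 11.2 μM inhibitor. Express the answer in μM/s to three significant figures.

With α = 1 + [I]/Ki = 1 + 11.2/10.8 = 2.037, the uncompetitive rate law is v = (Vmax/α)·[S] / (Km/α + [S]).
v = (2.79/2.037)×0.0315 / (0.153/2.037 + 0.0315) = 0.04314/0.1066 = 0.405 μM/s.

0.405 μM/s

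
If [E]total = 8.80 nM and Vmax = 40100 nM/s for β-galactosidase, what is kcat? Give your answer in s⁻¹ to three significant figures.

kcat = Vmax/[E]total = 40100 nM/s / 8.80 nM = 4560 s⁻¹.

4560 s⁻¹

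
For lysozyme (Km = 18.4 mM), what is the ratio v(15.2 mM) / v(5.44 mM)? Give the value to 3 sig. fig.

The fractional saturations are [S]/(Km+[S]) = 5.44/23.84 = 0.2282 and 15.2/33.60 = 0.4524.
v₂/v₁ is just their ratio: 0.4524/0.2282 = 1.98.

1.98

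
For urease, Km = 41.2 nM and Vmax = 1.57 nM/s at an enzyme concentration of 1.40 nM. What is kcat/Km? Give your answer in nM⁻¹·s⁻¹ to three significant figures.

kcat = Vmax/[E]total = 1.57/1.40 = 1.12 s⁻¹.
kcat/Km = 1.12/41.2 = 0.0272 nM⁻¹·s⁻¹.

0.0272 nM⁻¹·s⁻¹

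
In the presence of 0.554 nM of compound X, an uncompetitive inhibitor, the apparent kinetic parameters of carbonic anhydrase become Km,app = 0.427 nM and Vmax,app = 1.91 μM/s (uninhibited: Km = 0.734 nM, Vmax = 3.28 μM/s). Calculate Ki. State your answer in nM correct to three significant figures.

0.772 nM

Uncompetitive: Vmax,app = Vmax/α (and Km,app = Km/α) with α = 1 + [I]/Ki.
α = Vmax/Vmax,app = 3.28/1.91 = 1.717.
Since α = 1 + [I]/Ki, [I]/Ki = 1.717 − 1 = 0.7173 and Ki = 0.554/0.7173 = 0.772 nM.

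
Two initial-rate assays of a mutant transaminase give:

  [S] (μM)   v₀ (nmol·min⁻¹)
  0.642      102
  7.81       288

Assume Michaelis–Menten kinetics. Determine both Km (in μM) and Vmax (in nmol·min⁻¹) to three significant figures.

Km = 1.52 μM; Vmax = 344 nmol·min⁻¹

In reciprocal form, 1/v = (Km/Vmax)·(1/[S]) + 1/Vmax. The two points give (1/[S], 1/v) = (1.558, 0.009804) and (0.1280, 0.003472).
Slope = (0.009804 − 0.003472)/(1.558 − 0.1280) = 0.004429; intercept = 0.009804 − 0.004429×1.558 = 0.002905.
Vmax = 1/intercept = 344 nmol·min⁻¹; Km = slope × Vmax = 0.004429 × 344 = 1.52 μM.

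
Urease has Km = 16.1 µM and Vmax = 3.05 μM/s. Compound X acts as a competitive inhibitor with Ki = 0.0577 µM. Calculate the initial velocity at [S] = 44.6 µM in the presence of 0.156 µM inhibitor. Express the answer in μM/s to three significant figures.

α = 1 + [I]/Ki = 1 + 0.156/0.0577 = 3.704.
For a competitive inhibitor, Vmax is unchanged and the apparent Km becomes α·Km: Km,app = 59.6 µM, Vmax,app = 3.05 μM/s.
v = Vmax,app·[S]/(Km,app + [S]) = 3.05 × 44.6/(59.6 + 44.6) = 1.31 μM/s.

1.31 μM/s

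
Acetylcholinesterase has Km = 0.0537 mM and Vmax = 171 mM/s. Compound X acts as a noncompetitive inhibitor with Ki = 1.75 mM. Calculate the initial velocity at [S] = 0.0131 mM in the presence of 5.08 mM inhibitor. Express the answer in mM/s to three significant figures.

With α = 1 + [I]/Ki = 1 + 5.08/1.75 = 3.903, the noncompetitive rate law is v = (Vmax/α)·[S] / (Km + [S]).
v = (171/3.903)×0.0131 / (0.0537 + 0.0131) = 0.5740/0.06680 = 8.59 mM/s.

8.59 mM/s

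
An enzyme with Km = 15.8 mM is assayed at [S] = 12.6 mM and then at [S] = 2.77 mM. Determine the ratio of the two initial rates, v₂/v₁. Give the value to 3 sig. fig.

0.336

The fractional saturations are [S]/(Km+[S]) = 12.6/28.40 = 0.4437 and 2.77/18.57 = 0.1492.
v₂/v₁ is just their ratio: 0.1492/0.4437 = 0.336.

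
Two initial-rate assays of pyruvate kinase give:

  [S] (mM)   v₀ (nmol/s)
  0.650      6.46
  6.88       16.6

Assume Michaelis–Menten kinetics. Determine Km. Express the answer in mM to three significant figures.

In reciprocal form, 1/v = (Km/Vmax)·(1/[S]) + 1/Vmax. The two points give (1/[S], 1/v) = (1.538, 0.1548) and (0.1453, 0.06024).
Slope = (0.1548 − 0.06024)/(1.538 − 0.1453) = 0.06788; intercept = 0.1548 − 0.06788×1.538 = 0.05038.
Vmax = 1/intercept = 19.9 nmol/s; Km = slope × Vmax = 0.06788 × 19.9 = 1.35 mM.

1.35 mM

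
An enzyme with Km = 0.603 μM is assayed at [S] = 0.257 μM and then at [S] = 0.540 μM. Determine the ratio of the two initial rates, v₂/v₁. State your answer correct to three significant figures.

1.58

Since Vmax cancels, v₂/v₁ = [S]₂(Km+[S]₁) / [S]₁(Km+[S]₂).
= 0.540×(0.603+0.257) / (0.257×(0.603+0.540)) = 0.4644/0.2938 = 1.58.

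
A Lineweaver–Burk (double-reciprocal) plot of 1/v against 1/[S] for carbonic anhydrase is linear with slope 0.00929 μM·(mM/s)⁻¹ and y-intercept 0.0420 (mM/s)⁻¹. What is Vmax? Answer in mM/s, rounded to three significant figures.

23.8 mM/s

The y-intercept of a Lineweaver–Burk plot equals 1/Vmax, so Vmax = 1/0.0420 = 23.8 mM/s.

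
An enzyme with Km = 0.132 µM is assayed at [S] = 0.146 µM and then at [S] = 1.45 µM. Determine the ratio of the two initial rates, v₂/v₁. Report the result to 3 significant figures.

1.75

The fractional saturations are [S]/(Km+[S]) = 0.146/0.2780 = 0.5252 and 1.45/1.582 = 0.9166.
v₂/v₁ is just their ratio: 0.9166/0.5252 = 1.75.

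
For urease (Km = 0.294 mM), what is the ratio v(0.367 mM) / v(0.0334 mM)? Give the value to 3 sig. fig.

The fractional saturations are [S]/(Km+[S]) = 0.0334/0.3274 = 0.1020 and 0.367/0.6610 = 0.5552.
v₂/v₁ is just their ratio: 0.5552/0.1020 = 5.44.

5.44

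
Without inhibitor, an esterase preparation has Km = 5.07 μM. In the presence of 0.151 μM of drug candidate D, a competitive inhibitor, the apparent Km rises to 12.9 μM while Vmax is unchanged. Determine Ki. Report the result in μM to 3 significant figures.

Competitive: Km,app = α·Km with α = 1 + [I]/Ki.
α = Km,app/Km = 12.9/5.07 = 2.544.
Ki = [I]/(α − 1) = 0.151/1.544 = 0.0978 μM.

0.0978 μM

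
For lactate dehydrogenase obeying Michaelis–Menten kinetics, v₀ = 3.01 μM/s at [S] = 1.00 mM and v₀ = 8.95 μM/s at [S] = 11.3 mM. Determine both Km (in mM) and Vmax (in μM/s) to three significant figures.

Km = 2.68 mM; Vmax = 11.1 μM/s

In reciprocal form, 1/v = (Km/Vmax)·(1/[S]) + 1/Vmax. The two points give (1/[S], 1/v) = (1.000, 0.3322) and (0.08850, 0.1117).
Slope = (0.3322 − 0.1117)/(1.000 − 0.08850) = 0.2419; intercept = 0.3322 − 0.2419×1.000 = 0.09032.
Vmax = 1/intercept = 11.1 μM/s; Km = slope × Vmax = 0.2419 × 11.1 = 2.68 mM.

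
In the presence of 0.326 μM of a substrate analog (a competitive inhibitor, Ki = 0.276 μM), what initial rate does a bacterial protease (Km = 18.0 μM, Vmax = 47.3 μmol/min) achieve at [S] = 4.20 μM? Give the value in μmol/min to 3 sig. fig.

4.57 μmol/min

With α = 1 + [I]/Ki = 1 + 0.326/0.276 = 2.181, the competitive rate law is v = Vmax[S] / (αKm + [S]).
v = 47.3×4.20 / (2.181×18.0 + 4.20) = 198.7/43.46 = 4.57 μmol/min.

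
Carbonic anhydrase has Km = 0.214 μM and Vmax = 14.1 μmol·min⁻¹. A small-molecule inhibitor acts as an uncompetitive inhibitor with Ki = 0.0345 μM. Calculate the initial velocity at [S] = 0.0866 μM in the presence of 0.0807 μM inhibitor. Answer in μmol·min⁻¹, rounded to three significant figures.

2.43 μmol·min⁻¹

α = 1 + [I]/Ki = 1 + 0.0807/0.0345 = 3.339.
For an uncompetitive inhibitor, both parameters are divided by α, giving Vmax/α and Km/α: Km,app = 0.0641 μM, Vmax,app = 4.22 μmol·min⁻¹.
v = Vmax,app·[S]/(Km,app + [S]) = 4.22 × 0.0866/(0.0641 + 0.0866) = 2.43 μmol·min⁻¹.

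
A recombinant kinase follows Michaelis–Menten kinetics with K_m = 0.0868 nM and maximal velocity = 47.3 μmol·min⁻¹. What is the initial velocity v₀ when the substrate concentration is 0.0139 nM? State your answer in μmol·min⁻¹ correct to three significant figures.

6.53 μmol·min⁻¹

v = Vmax·[S]/(Km + [S]) = 47.3 × 0.0139 / (0.0868 + 0.0139)
  = 0.6575 / 0.1007 = 6.53 μmol·min⁻¹.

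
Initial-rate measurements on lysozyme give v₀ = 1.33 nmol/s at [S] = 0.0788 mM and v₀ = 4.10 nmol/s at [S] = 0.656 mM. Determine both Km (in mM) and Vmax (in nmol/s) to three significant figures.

Km = 0.261 mM; Vmax = 5.73 nmol/s

In reciprocal form, 1/v = (Km/Vmax)·(1/[S]) + 1/Vmax. The two points give (1/[S], 1/v) = (12.69, 0.7519) and (1.524, 0.2439).
Slope = (0.7519 − 0.2439)/(12.69 − 1.524) = 0.04549; intercept = 0.7519 − 0.04549×12.69 = 0.1746.
Vmax = 1/intercept = 5.73 nmol/s; Km = slope × Vmax = 0.04549 × 5.73 = 0.261 mM.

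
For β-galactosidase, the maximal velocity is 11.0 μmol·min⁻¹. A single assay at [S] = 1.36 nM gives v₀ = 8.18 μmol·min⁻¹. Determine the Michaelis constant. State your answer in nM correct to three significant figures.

0.469 nM

v/Vmax = 8.18/11.0 = 0.7436 = [S]/(Km+[S]).
So Km + [S] = [S]/0.7436 = 1.829 nM, giving Km = 1.829 − 1.36 = 0.469 nM.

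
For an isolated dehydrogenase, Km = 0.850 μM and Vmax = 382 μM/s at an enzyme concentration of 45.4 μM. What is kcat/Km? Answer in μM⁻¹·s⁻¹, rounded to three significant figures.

9.90 μM⁻¹·s⁻¹

kcat = Vmax/[E]total = 382/45.4 = 8.41 s⁻¹.
kcat/Km = 8.41/0.850 = 9.90 μM⁻¹·s⁻¹.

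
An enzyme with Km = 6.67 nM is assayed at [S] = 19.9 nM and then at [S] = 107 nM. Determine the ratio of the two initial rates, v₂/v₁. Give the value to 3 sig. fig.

Since Vmax cancels, v₂/v₁ = [S]₂(Km+[S]₁) / [S]₁(Km+[S]₂).
= 107×(6.67+19.9) / (19.9×(6.67+107)) = 2843/2262 = 1.26.

1.26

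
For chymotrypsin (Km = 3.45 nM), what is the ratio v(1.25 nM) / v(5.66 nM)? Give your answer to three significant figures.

0.428

The fractional saturations are [S]/(Km+[S]) = 5.66/9.110 = 0.6213 and 1.25/4.700 = 0.2660.
v₂/v₁ is just their ratio: 0.2660/0.6213 = 0.428.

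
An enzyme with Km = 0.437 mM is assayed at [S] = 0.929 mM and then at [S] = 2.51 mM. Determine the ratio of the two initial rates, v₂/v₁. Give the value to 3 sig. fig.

1.25

Since Vmax cancels, v₂/v₁ = [S]₂(Km+[S]₁) / [S]₁(Km+[S]₂).
= 2.51×(0.437+0.929) / (0.929×(0.437+2.51)) = 3.429/2.738 = 1.25.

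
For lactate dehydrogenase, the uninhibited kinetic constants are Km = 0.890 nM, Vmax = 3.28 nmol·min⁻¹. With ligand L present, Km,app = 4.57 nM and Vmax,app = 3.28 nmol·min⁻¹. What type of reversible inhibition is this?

Km increases (0.890 → 4.57 nM) while Vmax is unchanged — the hallmark of competitive inhibition.

competitive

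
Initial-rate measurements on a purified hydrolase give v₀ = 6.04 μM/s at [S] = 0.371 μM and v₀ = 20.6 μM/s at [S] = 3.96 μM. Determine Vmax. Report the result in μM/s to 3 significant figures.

From v = Vmax[S]/(Km+[S]), each point gives Vmax = v(Km+[S])/[S].
Equating: 6.04(Km+0.371)/0.371 = 20.6(Km+3.96)/3.96.
16.28·Km + 6.04 = 5.202·Km + 20.6, so (16.28 − 5.202)·Km = 20.6 − 6.04.
Km = 14.56/11.08 = 1.31 μM; then Vmax = 6.04(1.31+0.371)/0.371 = 27.4 μM/s.

27.4 μM/s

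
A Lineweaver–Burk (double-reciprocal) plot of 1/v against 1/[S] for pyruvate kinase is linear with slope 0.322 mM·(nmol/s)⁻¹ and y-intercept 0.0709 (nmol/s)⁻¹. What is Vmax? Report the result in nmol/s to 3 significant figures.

14.1 nmol/s

The y-intercept of a Lineweaver–Burk plot equals 1/Vmax, so Vmax = 1/0.0709 = 14.1 nmol/s.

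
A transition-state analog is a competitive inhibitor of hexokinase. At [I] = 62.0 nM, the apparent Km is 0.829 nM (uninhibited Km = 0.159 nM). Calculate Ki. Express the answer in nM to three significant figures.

Competitive: Km,app = α·Km with α = 1 + [I]/Ki.
α = Km,app/Km = 0.829/0.159 = 5.214.
Since α = 1 + [I]/Ki, [I]/Ki = 5.214 − 1 = 4.214 and Ki = 62.0/4.214 = 14.7 nM.

14.7 nM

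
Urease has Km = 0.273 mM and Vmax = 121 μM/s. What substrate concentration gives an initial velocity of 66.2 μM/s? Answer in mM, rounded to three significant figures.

Rearranging v = Vmax[S]/(Km+[S]) gives [S] = Km·v/(Vmax − v).
[S] = 0.273 × 66.2 / (121 − 66.2) = 18.07/54.80 = 0.330 mM.

0.330 mM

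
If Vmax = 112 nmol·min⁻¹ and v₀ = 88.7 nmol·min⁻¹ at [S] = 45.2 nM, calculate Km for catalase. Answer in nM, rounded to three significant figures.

v/Vmax = 88.7/112 = 0.7920 = [S]/(Km+[S]).
So Km + [S] = [S]/0.7920 = 57.07 nM, giving Km = 57.07 − 45.2 = 11.9 nM.

11.9 nM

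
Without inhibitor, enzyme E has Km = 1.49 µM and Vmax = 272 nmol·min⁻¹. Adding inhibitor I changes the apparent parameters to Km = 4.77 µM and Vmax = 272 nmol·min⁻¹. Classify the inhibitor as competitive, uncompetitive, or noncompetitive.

Km increases (1.49 → 4.77 µM) while Vmax is unchanged — the hallmark of competitive inhibition.

competitive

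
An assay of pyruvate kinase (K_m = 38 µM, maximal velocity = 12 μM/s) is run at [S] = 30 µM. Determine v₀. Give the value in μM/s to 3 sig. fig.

5.29 μM/s

[S]/(Km+[S]) = 30/68.00 = 0.4412, the fractional saturation.
v = 0.4412 × Vmax = 0.4412 × 12 = 5.29 μM/s.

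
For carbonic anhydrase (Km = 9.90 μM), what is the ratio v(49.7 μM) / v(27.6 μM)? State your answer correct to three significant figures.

The fractional saturations are [S]/(Km+[S]) = 27.6/37.50 = 0.7360 and 49.7/59.60 = 0.8339.
v₂/v₁ is just their ratio: 0.8339/0.7360 = 1.13.

1.13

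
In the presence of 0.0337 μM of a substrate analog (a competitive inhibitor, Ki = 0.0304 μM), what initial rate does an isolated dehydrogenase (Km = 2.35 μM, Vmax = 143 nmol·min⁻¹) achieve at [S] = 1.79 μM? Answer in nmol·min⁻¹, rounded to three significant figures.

With α = 1 + [I]/Ki = 1 + 0.0337/0.0304 = 2.109, the competitive rate law is v = Vmax[S] / (αKm + [S]).
v = 143×1.79 / (2.109×2.35 + 1.79) = 256.0/6.745 = 37.9 nmol·min⁻¹.

37.9 nmol·min⁻¹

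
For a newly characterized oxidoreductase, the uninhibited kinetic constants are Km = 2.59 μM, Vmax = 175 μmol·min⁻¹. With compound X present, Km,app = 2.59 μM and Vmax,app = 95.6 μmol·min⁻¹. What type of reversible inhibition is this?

noncompetitive

Vmax decreases (175 → 95.6 μmol·min⁻¹) while Km is unchanged — pure noncompetitive inhibition.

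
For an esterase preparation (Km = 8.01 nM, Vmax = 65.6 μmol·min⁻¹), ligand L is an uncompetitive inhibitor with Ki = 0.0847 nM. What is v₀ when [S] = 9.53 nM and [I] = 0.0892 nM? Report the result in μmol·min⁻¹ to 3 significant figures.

With α = 1 + [I]/Ki = 1 + 0.0892/0.0847 = 2.053, the uncompetitive rate law is v = (Vmax/α)·[S] / (Km/α + [S]).
v = (65.6/2.053)×9.53 / (8.01/2.053 + 9.53) = 304.5/13.43 = 22.7 μmol·min⁻¹.

22.7 μmol·min⁻¹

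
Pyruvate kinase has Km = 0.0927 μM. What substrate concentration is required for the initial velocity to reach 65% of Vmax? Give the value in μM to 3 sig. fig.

v/Vmax = [S]/(Km+[S]) = 0.65, so [S] = Km·0.65/(1 − 0.65) = 0.0927 × 1.857.
[S] = 0.172 μM.

0.172 μM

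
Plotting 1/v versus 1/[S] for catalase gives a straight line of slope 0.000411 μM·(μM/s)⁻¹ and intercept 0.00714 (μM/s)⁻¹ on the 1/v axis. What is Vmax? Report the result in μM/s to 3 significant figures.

The y-intercept of a Lineweaver–Burk plot equals 1/Vmax, so Vmax = 1/0.00714 = 140 μM/s.

140 μM/s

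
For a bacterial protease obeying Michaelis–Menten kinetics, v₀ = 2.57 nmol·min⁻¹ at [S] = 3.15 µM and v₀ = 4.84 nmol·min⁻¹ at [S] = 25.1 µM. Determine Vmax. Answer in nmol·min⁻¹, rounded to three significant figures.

From v = Vmax[S]/(Km+[S]), each point gives Vmax = v(Km+[S])/[S].
Equating: 2.57(Km+3.15)/3.15 = 4.84(Km+25.1)/25.1.
0.8159·Km + 2.57 = 0.1928·Km + 4.84, so (0.8159 − 0.1928)·Km = 4.84 − 2.57.
Km = 2.270/0.6230 = 3.64 µM; then Vmax = 2.57(3.64+3.15)/3.15 = 5.54 nmol·min⁻¹.

5.54 nmol·min⁻¹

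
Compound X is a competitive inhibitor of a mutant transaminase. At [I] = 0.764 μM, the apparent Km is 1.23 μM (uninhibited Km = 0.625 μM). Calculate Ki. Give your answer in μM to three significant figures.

0.789 μM

Competitive: Km,app = α·Km with α = 1 + [I]/Ki.
α = Km,app/Km = 1.23/0.625 = 1.968.
Ki = [I]/(α − 1) = 0.764/0.9680 = 0.789 μM.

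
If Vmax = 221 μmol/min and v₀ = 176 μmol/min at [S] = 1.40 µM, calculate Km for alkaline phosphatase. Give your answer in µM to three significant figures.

0.358 µM

From v = Vmax[S]/(Km+[S]), Km = [S](Vmax − v)/v.
Km = 1.40 × (221 − 176) / 176 = 63.00/176 = 0.358 µM.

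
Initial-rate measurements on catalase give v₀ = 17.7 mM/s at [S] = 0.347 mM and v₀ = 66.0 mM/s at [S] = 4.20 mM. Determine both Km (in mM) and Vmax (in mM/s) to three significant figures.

Km = 1.37 mM; Vmax = 87.5 mM/s

From v = Vmax[S]/(Km+[S]), each point gives Vmax = v(Km+[S])/[S].
Equating: 17.7(Km+0.347)/0.347 = 66.0(Km+4.20)/4.20.
51.01·Km + 17.7 = 15.71·Km + 66.0, so (51.01 − 15.71)·Km = 66.0 − 17.7.
Km = 48.30/35.29 = 1.37 mM; then Vmax = 17.7(1.37+0.347)/0.347 = 87.5 mM/s.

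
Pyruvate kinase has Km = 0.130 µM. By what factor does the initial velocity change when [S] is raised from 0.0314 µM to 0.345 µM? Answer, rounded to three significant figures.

The fractional saturations are [S]/(Km+[S]) = 0.0314/0.1614 = 0.1945 and 0.345/0.4750 = 0.7263.
v₂/v₁ is just their ratio: 0.7263/0.1945 = 3.73.

3.73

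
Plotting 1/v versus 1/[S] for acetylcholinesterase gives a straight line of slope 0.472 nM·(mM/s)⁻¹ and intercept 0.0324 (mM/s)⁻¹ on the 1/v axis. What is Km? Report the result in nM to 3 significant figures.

y-intercept = 1/Vmax ⇒ Vmax = 30.9 mM/s; slope = Km/Vmax ⇒ Km = slope × Vmax.
Km = 0.472 × 30.9 = 14.6 nM.

14.6 nM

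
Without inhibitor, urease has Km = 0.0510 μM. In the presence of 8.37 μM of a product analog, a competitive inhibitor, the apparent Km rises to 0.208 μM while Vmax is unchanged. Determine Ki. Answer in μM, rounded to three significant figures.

2.72 μM

Competitive: Km,app = α·Km with α = 1 + [I]/Ki.
α = Km,app/Km = 0.208/0.0510 = 4.078.
Since α = 1 + [I]/Ki, [I]/Ki = 4.078 − 1 = 3.078 and Ki = 8.37/3.078 = 2.72 μM.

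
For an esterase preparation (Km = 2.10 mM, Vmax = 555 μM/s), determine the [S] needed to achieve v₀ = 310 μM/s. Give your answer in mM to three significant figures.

2.66 mM

Rearranging v = Vmax[S]/(Km+[S]) gives [S] = Km·v/(Vmax − v).
[S] = 2.10 × 310 / (555 − 310) = 651.0/245.0 = 2.66 mM.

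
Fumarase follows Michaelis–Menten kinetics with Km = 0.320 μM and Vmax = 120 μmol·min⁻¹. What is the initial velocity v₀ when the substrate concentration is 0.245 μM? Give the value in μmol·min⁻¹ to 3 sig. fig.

v = Vmax·[S]/(Km + [S]) = 120 × 0.245 / (0.320 + 0.245)
  = 29.40 / 0.5650 = 52.0 μmol·min⁻¹.

52.0 μmol·min⁻¹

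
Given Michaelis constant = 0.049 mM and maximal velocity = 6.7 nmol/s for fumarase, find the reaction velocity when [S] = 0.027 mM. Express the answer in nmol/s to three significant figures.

2.38 nmol/s

v = Vmax·[S]/(Km + [S]) = 6.7 × 0.027 / (0.049 + 0.027)
  = 0.1809 / 0.07600 = 2.38 nmol/s.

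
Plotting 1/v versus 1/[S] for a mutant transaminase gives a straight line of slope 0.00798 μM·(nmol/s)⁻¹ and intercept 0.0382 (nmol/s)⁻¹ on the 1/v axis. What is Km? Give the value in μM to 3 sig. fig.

0.209 μM

y-intercept = 1/Vmax ⇒ Vmax = 26.2 nmol/s; slope = Km/Vmax ⇒ Km = slope × Vmax.
Km = 0.00798 × 26.2 = 0.209 μM.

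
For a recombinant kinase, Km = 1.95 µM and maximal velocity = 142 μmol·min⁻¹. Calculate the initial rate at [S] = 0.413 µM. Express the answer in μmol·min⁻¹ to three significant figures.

[S]/(Km+[S]) = 0.413/2.363 = 0.1748, the fractional saturation.
v = 0.1748 × Vmax = 0.1748 × 142 = 24.8 μmol·min⁻¹.

24.8 μmol·min⁻¹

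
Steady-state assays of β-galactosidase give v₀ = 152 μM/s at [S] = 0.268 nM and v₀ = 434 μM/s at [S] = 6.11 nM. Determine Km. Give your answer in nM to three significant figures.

0.568 nM

In reciprocal form, 1/v = (Km/Vmax)·(1/[S]) + 1/Vmax. The two points give (1/[S], 1/v) = (3.731, 0.006579) and (0.1637, 0.002304).
Slope = (0.006579 − 0.002304)/(3.731 − 0.1637) = 0.001198; intercept = 0.006579 − 0.001198×3.731 = 0.002108.
Vmax = 1/intercept = 474 μM/s; Km = slope × Vmax = 0.001198 × 474 = 0.568 nM.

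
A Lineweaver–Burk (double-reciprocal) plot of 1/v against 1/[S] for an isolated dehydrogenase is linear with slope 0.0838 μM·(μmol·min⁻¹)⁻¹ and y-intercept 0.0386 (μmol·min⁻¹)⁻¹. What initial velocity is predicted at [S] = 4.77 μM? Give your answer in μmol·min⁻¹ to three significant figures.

17.8 μmol·min⁻¹

The y-intercept is 1/Vmax, so Vmax = 1/0.0386 = 25.9 μmol·min⁻¹.
The slope is Km/Vmax, so Km = 0.0838 × 25.9 = 2.17 μM.
Then v = 25.9 × 4.77/(2.17 + 4.77) = 17.8 μmol·min⁻¹.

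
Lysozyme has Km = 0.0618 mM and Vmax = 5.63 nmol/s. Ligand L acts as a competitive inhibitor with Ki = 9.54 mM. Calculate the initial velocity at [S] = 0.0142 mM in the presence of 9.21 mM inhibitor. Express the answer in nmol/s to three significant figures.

0.589 nmol/s

With α = 1 + [I]/Ki = 1 + 9.21/9.54 = 1.965, the competitive rate law is v = Vmax[S] / (αKm + [S]).
v = 5.63×0.0142 / (1.965×0.0618 + 0.0142) = 0.07995/0.1357 = 0.589 nmol/s.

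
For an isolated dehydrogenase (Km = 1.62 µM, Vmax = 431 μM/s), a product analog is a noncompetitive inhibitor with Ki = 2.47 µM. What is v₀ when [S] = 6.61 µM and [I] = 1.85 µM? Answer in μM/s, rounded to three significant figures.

With α = 1 + [I]/Ki = 1 + 1.85/2.47 = 1.749, the noncompetitive rate law is v = (Vmax/α)·[S] / (Km + [S]).
v = (431/1.749)×6.61 / (1.62 + 6.61) = 1629/8.230 = 198 μM/s.

198 μM/s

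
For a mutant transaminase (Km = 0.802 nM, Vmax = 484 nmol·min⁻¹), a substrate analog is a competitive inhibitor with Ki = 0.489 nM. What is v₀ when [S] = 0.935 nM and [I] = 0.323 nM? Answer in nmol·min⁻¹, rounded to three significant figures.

200 nmol·min⁻¹

With α = 1 + [I]/Ki = 1 + 0.323/0.489 = 1.661, the competitive rate law is v = Vmax[S] / (αKm + [S]).
v = 484×0.935 / (1.661×0.802 + 0.935) = 452.5/2.267 = 200 nmol·min⁻¹.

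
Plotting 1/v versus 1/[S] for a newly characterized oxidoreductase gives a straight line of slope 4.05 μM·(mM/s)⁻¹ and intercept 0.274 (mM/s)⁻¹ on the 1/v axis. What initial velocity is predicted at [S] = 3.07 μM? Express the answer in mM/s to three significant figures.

The y-intercept is 1/Vmax, so Vmax = 1/0.274 = 3.65 mM/s.
The slope is Km/Vmax, so Km = 4.05 × 3.65 = 14.8 μM.
Then v = 3.65 × 3.07/(14.8 + 3.07) = 0.628 mM/s.

0.628 mM/s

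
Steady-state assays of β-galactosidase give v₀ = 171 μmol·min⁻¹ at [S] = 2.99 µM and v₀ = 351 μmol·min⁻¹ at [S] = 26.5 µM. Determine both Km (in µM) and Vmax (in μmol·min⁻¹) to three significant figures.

From v = Vmax[S]/(Km+[S]), each point gives Vmax = v(Km+[S])/[S].
Equating: 171(Km+2.99)/2.99 = 351(Km+26.5)/26.5.
57.19·Km + 171 = 13.25·Km + 351, so (57.19 − 13.25)·Km = 351 − 171.
Km = 180.0/43.95 = 4.10 µM; then Vmax = 171(4.10+2.99)/2.99 = 405 μmol·min⁻¹.

Km = 4.10 µM; Vmax = 405 μmol·min⁻¹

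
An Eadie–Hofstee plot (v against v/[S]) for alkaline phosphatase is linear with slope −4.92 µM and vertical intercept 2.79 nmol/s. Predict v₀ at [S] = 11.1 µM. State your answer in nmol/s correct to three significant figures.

1.93 nmol/s

In the Eadie–Hofstee form v = Vmax − Km·(v/[S]), the slope is −Km and the intercept is Vmax, so Km = 4.92 µM and Vmax = 2.79 nmol/s.
v = 2.79 × 11.1/(4.92 + 11.1) = 1.93 nmol/s.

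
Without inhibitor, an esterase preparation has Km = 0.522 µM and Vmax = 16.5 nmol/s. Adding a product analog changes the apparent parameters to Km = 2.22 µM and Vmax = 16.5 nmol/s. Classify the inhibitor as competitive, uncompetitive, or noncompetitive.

competitive

Km increases (0.522 → 2.22 µM) while Vmax is unchanged — the hallmark of competitive inhibition.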